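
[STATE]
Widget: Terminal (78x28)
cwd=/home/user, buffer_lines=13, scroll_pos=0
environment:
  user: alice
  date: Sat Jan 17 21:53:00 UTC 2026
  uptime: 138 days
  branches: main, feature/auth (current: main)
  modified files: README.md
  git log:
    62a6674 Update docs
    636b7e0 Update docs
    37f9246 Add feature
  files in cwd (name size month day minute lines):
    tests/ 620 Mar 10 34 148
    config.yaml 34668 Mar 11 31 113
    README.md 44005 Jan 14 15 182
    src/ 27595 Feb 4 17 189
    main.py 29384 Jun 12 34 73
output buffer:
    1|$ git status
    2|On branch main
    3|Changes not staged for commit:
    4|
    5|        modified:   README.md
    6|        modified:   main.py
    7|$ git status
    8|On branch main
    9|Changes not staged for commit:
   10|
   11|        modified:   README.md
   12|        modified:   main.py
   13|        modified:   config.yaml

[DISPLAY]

$ git status                                                                  
On branch main                                                                
Changes not staged for commit:                                                
                                                                              
        modified:   README.md                                                 
        modified:   main.py                                                   
$ git status                                                                  
On branch main                                                                
Changes not staged for commit:                                                
                                                                              
        modified:   README.md                                                 
        modified:   main.py                                                   
        modified:   config.yaml                                               
$ █                                                                           
                                                                              
                                                                              
                                                                              
                                                                              
                                                                              
                                                                              
                                                                              
                                                                              
                                                                              
                                                                              
                                                                              
                                                                              
                                                                              
                                                                              


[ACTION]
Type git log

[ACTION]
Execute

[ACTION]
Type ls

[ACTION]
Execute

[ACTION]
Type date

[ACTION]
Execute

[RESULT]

$ git status                                                                  
On branch main                                                                
Changes not staged for commit:                                                
                                                                              
        modified:   README.md                                                 
        modified:   main.py                                                   
$ git status                                                                  
On branch main                                                                
Changes not staged for commit:                                                
                                                                              
        modified:   README.md                                                 
        modified:   main.py                                                   
        modified:   config.yaml                                               
$ git log                                                                     
62a6674 Update docs                                                           
636b7e0 Update docs                                                           
37f9246 Add feature                                                           
$ ls                                                                          
tests/  config.yaml  README.md  src/  main.py                                 
$ date                                                                        
Sat Jan 17 21:53:00 UTC 2026                                                  
$ █                                                                           
                                                                              
                                                                              
                                                                              
                                                                              
                                                                              
                                                                              


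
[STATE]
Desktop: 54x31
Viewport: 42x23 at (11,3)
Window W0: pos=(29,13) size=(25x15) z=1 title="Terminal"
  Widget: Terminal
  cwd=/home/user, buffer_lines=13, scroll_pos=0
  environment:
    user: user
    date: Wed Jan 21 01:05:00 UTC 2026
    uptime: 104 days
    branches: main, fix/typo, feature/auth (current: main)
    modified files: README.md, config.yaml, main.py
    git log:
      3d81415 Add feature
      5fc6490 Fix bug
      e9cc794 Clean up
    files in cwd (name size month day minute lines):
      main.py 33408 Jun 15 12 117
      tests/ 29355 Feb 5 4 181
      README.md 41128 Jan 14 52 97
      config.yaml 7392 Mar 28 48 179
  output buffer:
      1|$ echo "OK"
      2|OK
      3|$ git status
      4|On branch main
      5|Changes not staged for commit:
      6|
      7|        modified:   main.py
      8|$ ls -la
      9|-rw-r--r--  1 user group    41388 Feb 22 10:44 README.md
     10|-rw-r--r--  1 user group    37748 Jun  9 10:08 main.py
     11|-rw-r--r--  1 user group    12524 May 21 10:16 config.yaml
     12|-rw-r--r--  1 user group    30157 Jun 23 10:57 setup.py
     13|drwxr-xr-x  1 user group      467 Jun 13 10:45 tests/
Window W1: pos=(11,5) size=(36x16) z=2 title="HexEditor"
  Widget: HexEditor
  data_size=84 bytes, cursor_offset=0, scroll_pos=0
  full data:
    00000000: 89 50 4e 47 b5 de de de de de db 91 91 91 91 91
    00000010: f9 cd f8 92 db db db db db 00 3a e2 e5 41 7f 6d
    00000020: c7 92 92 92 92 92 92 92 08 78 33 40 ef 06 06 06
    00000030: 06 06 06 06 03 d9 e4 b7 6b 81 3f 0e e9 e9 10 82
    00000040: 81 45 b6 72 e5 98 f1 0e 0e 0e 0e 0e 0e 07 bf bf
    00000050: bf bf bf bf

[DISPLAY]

                                          
                                          
┏━━━━━━━━━━━━━━━━━━━━━━━━━━━━━━━━━━┓      
┃ HexEditor                        ┃      
┠──────────────────────────────────┨      
┃00000000  89 50 4e 47 b5 de de de ┃      
┃00000010  f9 cd f8 92 db db db db ┃      
┃00000020  c7 92 92 92 92 92 92 92 ┃      
┃00000030  06 06 06 06 03 d9 e4 b7 ┃      
┃00000040  81 45 b6 72 e5 98 f1 0e ┃      
┃00000050  bf bf bf bf             ┃━━━━━━
┃                                  ┃      
┃                                  ┃──────
┃                                  ┃      
┃                                  ┃      
┃                                  ┃      
┃                                  ┃      
┗━━━━━━━━━━━━━━━━━━━━━━━━━━━━━━━━━━┛d for 
                  ┃                       
                  ┃        modified:   mai
                  ┃$ ls -la               
                  ┃-rw-r--r--  1 user grou
                  ┃-rw-r--r--  1 user grou


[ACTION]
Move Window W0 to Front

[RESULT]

                                          
                                          
┏━━━━━━━━━━━━━━━━━━━━━━━━━━━━━━━━━━┓      
┃ HexEditor                        ┃      
┠──────────────────────────────────┨      
┃00000000  89 50 4e 47 b5 de de de ┃      
┃00000010  f9 cd f8 92 db db db db ┃      
┃00000020  c7 92 92 92 92 92 92 92 ┃      
┃00000030  06 06 06 06 03 d9 e4 b7 ┃      
┃00000040  81 45 b6 72 e5 98 f1 0e ┃      
┃00000050  bf bf b┏━━━━━━━━━━━━━━━━━━━━━━━
┃                 ┃ Terminal              
┃                 ┠───────────────────────
┃                 ┃$ echo "OK"            
┃                 ┃OK                     
┃                 ┃$ git status           
┃                 ┃On branch main         
┗━━━━━━━━━━━━━━━━━┃Changes not staged for 
                  ┃                       
                  ┃        modified:   mai
                  ┃$ ls -la               
                  ┃-rw-r--r--  1 user grou
                  ┃-rw-r--r--  1 user grou


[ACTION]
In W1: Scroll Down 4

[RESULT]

                                          
                                          
┏━━━━━━━━━━━━━━━━━━━━━━━━━━━━━━━━━━┓      
┃ HexEditor                        ┃      
┠──────────────────────────────────┨      
┃00000040  81 45 b6 72 e5 98 f1 0e ┃      
┃00000050  bf bf bf bf             ┃      
┃                                  ┃      
┃                                  ┃      
┃                                  ┃      
┃                 ┏━━━━━━━━━━━━━━━━━━━━━━━
┃                 ┃ Terminal              
┃                 ┠───────────────────────
┃                 ┃$ echo "OK"            
┃                 ┃OK                     
┃                 ┃$ git status           
┃                 ┃On branch main         
┗━━━━━━━━━━━━━━━━━┃Changes not staged for 
                  ┃                       
                  ┃        modified:   mai
                  ┃$ ls -la               
                  ┃-rw-r--r--  1 user grou
                  ┃-rw-r--r--  1 user grou


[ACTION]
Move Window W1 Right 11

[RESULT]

                                          
                                          
       ┏━━━━━━━━━━━━━━━━━━━━━━━━━━━━━━━━━━
       ┃ HexEditor                        
       ┠──────────────────────────────────
       ┃00000040  81 45 b6 72 e5 98 f1 0e 
       ┃00000050  bf bf bf bf             
       ┃                                  
       ┃                                  
       ┃                                  
       ┃          ┏━━━━━━━━━━━━━━━━━━━━━━━
       ┃          ┃ Terminal              
       ┃          ┠───────────────────────
       ┃          ┃$ echo "OK"            
       ┃          ┃OK                     
       ┃          ┃$ git status           
       ┃          ┃On branch main         
       ┗━━━━━━━━━━┃Changes not staged for 
                  ┃                       
                  ┃        modified:   mai
                  ┃$ ls -la               
                  ┃-rw-r--r--  1 user grou
                  ┃-rw-r--r--  1 user grou


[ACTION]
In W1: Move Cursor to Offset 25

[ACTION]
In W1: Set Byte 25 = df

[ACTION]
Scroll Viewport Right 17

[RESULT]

                                          
                                          
      ┏━━━━━━━━━━━━━━━━━━━━━━━━━━━━━━━━━━┓
      ┃ HexEditor                        ┃
      ┠──────────────────────────────────┨
      ┃00000040  81 45 b6 72 e5 98 f1 0e ┃
      ┃00000050  bf bf bf bf             ┃
      ┃                                  ┃
      ┃                                  ┃
      ┃                                  ┃
      ┃          ┏━━━━━━━━━━━━━━━━━━━━━━━┓
      ┃          ┃ Terminal              ┃
      ┃          ┠───────────────────────┨
      ┃          ┃$ echo "OK"            ┃
      ┃          ┃OK                     ┃
      ┃          ┃$ git status           ┃
      ┃          ┃On branch main         ┃
      ┗━━━━━━━━━━┃Changes not staged for ┃
                 ┃                       ┃
                 ┃        modified:   mai┃
                 ┃$ ls -la               ┃
                 ┃-rw-r--r--  1 user grou┃
                 ┃-rw-r--r--  1 user grou┃


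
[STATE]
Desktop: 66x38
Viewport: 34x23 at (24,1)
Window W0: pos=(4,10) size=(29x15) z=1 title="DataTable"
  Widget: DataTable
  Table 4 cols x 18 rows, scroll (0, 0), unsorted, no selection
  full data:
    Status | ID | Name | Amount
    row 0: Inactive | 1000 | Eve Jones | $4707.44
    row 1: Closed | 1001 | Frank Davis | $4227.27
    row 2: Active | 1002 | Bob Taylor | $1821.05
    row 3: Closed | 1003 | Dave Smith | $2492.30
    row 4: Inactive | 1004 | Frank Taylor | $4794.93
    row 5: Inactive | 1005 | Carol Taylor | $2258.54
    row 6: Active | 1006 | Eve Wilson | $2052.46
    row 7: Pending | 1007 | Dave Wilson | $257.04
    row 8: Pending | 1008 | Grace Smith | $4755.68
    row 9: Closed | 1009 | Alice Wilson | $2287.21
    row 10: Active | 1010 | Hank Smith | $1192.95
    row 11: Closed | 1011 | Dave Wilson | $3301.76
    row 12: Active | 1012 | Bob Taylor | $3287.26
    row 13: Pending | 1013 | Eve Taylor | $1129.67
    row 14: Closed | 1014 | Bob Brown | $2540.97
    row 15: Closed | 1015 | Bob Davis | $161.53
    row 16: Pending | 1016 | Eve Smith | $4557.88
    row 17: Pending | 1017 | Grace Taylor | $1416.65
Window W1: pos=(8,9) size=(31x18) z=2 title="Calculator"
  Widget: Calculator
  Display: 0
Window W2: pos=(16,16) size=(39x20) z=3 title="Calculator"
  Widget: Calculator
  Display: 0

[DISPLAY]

                                  
                                  
                                  
                                  
                                  
                                  
                                  
                                  
━━━━━━━━━━━━━━┓                   
              ┃                   
──────────────┨                   
             0┃                   
─┐            ┃                   
 │            ┃                   
─┤            ┃                   
━━━━━━━━━━━━━━━━━━━━━━━━━━━━━━┓   
ator                          ┃   
──────────────────────────────┨   
                             0┃   
─┬───┬───┐                    ┃   
 │ 9 │ ÷ │                    ┃   
─┼───┼───┤                    ┃   
 │ 6 │ × │                    ┃   


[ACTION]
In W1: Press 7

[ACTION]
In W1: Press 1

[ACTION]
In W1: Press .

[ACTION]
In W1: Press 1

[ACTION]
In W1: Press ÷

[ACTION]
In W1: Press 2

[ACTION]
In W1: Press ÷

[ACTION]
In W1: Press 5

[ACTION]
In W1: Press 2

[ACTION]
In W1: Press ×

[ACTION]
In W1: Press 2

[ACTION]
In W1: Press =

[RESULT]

                                  
                                  
                                  
                                  
                                  
                                  
                                  
                                  
━━━━━━━━━━━━━━┓                   
              ┃                   
──────────────┨                   
   1.367307692┃                   
─┐            ┃                   
 │            ┃                   
─┤            ┃                   
━━━━━━━━━━━━━━━━━━━━━━━━━━━━━━┓   
ator                          ┃   
──────────────────────────────┨   
                             0┃   
─┬───┬───┐                    ┃   
 │ 9 │ ÷ │                    ┃   
─┼───┼───┤                    ┃   
 │ 6 │ × │                    ┃   


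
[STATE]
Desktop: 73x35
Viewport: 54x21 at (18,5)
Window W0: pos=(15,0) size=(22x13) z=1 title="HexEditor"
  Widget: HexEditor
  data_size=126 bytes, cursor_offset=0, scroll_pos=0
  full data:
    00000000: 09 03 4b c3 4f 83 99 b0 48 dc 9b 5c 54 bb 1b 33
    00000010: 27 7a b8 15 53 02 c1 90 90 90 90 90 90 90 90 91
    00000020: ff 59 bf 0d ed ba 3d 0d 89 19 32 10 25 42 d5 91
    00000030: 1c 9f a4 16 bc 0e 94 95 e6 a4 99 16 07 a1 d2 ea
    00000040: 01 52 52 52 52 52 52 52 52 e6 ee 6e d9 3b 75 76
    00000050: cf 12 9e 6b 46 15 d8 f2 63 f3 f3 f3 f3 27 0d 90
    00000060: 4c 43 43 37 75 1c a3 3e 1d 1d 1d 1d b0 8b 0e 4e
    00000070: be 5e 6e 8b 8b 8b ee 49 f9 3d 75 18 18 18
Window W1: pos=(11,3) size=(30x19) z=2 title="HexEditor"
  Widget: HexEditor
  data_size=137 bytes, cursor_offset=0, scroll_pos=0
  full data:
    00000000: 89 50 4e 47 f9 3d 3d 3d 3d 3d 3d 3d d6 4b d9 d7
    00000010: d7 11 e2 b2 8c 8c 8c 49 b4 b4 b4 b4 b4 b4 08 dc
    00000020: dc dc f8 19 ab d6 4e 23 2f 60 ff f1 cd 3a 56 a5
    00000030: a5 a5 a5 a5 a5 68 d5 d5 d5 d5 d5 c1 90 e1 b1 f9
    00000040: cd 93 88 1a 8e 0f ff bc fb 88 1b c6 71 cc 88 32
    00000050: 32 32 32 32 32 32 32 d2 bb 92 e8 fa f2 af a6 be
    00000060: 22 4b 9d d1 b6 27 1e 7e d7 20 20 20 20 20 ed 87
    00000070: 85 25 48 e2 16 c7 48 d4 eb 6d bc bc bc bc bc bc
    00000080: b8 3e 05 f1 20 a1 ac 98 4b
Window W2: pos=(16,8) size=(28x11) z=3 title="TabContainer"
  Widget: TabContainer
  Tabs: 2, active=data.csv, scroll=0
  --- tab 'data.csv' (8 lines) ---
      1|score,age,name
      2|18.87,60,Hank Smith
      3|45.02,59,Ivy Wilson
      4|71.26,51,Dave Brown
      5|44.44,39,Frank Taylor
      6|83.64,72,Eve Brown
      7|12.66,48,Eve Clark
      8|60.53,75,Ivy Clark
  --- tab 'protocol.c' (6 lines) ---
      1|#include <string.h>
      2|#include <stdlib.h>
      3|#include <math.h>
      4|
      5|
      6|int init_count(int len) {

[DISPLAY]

──────────────────────┨                               
00  89 50 4e 47 f9 3d ┃                               
10  d7 11 e2 b2 8c 8c ┃                               
━━━━━━━━━━━━━━━━━━━━━━━━━┓                            
TabContainer             ┃                            
─────────────────────────┨                            
data.csv]│ protocol.c    ┃                            
─────────────────────────┃                            
core,age,name            ┃                            
8.87,60,Hank Smith       ┃                            
5.02,59,Ivy Wilson       ┃                            
1.26,51,Dave Brown       ┃                            
4.44,39,Frank Taylor     ┃                            
━━━━━━━━━━━━━━━━━━━━━━━━━┛                            
                      ┃                               
                      ┃                               
━━━━━━━━━━━━━━━━━━━━━━┛                               
                                                      
                                                      
                                                      
                                                      


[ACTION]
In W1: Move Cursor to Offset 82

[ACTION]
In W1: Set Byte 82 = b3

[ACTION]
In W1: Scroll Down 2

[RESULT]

──────────────────────┨                               
20  dc dc f8 19 ab d6 ┃                               
30  a5 a5 a5 a5 a5 68 ┃                               
━━━━━━━━━━━━━━━━━━━━━━━━━┓                            
TabContainer             ┃                            
─────────────────────────┨                            
data.csv]│ protocol.c    ┃                            
─────────────────────────┃                            
core,age,name            ┃                            
8.87,60,Hank Smith       ┃                            
5.02,59,Ivy Wilson       ┃                            
1.26,51,Dave Brown       ┃                            
4.44,39,Frank Taylor     ┃                            
━━━━━━━━━━━━━━━━━━━━━━━━━┛                            
                      ┃                               
                      ┃                               
━━━━━━━━━━━━━━━━━━━━━━┛                               
                                                      
                                                      
                                                      
                                                      


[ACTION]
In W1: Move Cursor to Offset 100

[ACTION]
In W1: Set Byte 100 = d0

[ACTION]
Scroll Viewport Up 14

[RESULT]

━━━━━━━━━━━━━━━━━━┓                                   
exEditor          ┃                                   
──────────────────┨                                   
━━━━━━━━━━━━━━━━━━━━━━┓                               
itor                  ┃                               
──────────────────────┨                               
20  dc dc f8 19 ab d6 ┃                               
30  a5 a5 a5 a5 a5 68 ┃                               
━━━━━━━━━━━━━━━━━━━━━━━━━┓                            
TabContainer             ┃                            
─────────────────────────┨                            
data.csv]│ protocol.c    ┃                            
─────────────────────────┃                            
core,age,name            ┃                            
8.87,60,Hank Smith       ┃                            
5.02,59,Ivy Wilson       ┃                            
1.26,51,Dave Brown       ┃                            
4.44,39,Frank Taylor     ┃                            
━━━━━━━━━━━━━━━━━━━━━━━━━┛                            
                      ┃                               
                      ┃                               


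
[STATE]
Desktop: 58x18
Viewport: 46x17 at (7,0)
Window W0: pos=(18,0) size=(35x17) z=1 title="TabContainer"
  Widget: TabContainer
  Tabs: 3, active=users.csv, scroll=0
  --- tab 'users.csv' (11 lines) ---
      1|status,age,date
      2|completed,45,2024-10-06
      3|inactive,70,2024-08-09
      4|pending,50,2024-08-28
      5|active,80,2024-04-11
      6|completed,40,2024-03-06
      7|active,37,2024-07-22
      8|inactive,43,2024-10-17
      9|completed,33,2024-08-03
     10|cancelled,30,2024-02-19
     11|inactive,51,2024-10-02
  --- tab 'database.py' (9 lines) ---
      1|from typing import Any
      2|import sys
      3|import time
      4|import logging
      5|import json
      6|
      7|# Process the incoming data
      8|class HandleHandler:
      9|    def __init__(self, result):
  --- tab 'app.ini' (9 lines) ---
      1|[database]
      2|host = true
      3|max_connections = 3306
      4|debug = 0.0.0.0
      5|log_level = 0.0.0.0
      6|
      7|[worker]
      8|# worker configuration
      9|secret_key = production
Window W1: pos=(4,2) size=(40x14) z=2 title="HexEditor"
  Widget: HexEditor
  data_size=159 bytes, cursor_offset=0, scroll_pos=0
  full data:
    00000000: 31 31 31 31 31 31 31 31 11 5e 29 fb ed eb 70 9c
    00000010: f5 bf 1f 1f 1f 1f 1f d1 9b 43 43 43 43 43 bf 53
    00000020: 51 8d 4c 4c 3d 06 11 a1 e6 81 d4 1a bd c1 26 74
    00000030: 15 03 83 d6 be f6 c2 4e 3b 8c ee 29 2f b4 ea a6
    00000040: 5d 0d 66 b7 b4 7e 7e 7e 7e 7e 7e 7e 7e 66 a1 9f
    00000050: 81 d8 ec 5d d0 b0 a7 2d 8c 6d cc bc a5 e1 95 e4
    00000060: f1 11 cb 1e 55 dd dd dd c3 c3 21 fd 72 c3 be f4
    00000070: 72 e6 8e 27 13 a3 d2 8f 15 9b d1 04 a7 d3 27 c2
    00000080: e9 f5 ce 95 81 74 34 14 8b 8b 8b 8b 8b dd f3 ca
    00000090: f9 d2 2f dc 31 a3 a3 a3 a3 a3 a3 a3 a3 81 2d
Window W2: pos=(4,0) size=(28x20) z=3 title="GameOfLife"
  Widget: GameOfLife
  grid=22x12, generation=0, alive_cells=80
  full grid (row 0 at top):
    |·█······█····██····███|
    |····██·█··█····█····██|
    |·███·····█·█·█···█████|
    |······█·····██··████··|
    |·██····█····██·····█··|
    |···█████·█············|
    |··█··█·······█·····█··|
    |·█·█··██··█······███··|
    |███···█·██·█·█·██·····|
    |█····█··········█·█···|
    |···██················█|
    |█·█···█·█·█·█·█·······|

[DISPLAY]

━━━━━━━━━━━━━━━━━━━━━━━━┓━━━━━━━━━━━━━━━━━━━━┓
ameOfLife               ┃                    ┃
────────────────────────┨━━━━━━━━━━━┓────────┨
n: 0                    ┃           ┃│ app.in┃
······█····██····███    ┃───────────┨────────┃
··██·█··█····█····██    ┃ 31 31  11 ┃        ┃
██·····█·█·█···█████    ┃ 1f d1  9b ┃        ┃
····█·····██··████··    ┃ 11 a1  e6 ┃        ┃
█····█····██·····█··    ┃ c2 4e  3b ┃        ┃
·█████·█············    ┃ 7e 7e  7e ┃        ┃
█··█·······█·····█··    ┃ a7 2d  8c ┃        ┃
·█··██··█······███··    ┃ dd dd  c3 ┃        ┃
█···█·██·█·█·██·····    ┃ d2 8f  15 ┃        ┃
···█··········█·█···    ┃ 34 14  8b ┃        ┃
·██················█    ┃ a3 a3  a3 ┃        ┃
█···█·█·█·█·█·······    ┃━━━━━━━━━━━┛        ┃
                        ┃━━━━━━━━━━━━━━━━━━━━┛


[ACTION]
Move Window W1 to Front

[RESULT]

━━━━━━━━━━━━━━━━━━━━━━━━┓━━━━━━━━━━━━━━━━━━━━┓
ameOfLife               ┃                    ┃
━━━━━━━━━━━━━━━━━━━━━━━━━━━━━━━━━━━━┓────────┨
exEditor                            ┃│ app.in┃
────────────────────────────────────┨────────┃
000000  31 31 31 31 31 31 31 31  11 ┃        ┃
000010  f5 bf 1f 1f 1f 1f 1f d1  9b ┃        ┃
000020  51 8d 4c 4c 3d 06 11 a1  e6 ┃        ┃
000030  15 03 83 d6 be f6 c2 4e  3b ┃        ┃
000040  5d 0d 66 b7 b4 7e 7e 7e  7e ┃        ┃
000050  81 d8 ec 5d d0 b0 a7 2d  8c ┃        ┃
000060  f1 11 cb 1e 55 dd dd dd  c3 ┃        ┃
000070  72 e6 8e 27 13 a3 d2 8f  15 ┃        ┃
000080  e9 f5 ce 95 81 74 34 14  8b ┃        ┃
000090  f9 d2 2f dc 31 a3 a3 a3  a3 ┃        ┃
━━━━━━━━━━━━━━━━━━━━━━━━━━━━━━━━━━━━┛        ┃
                        ┃━━━━━━━━━━━━━━━━━━━━┛


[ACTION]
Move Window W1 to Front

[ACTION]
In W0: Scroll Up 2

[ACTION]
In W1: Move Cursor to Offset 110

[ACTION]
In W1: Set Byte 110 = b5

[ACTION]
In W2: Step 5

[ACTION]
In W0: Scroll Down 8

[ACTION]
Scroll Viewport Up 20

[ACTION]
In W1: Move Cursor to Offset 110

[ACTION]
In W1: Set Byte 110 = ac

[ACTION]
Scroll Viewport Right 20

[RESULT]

━━━━━━━━━━━━━━━━━━━┓━━━━━━━━━━━━━━━━━━━━┓     
Life               ┃                    ┃     
━━━━━━━━━━━━━━━━━━━━━━━━━━━━━━━┓────────┨     
tor                            ┃│ app.in┃     
───────────────────────────────┨────────┃     
0  31 31 31 31 31 31 31 31  11 ┃        ┃     
0  f5 bf 1f 1f 1f 1f 1f d1  9b ┃        ┃     
0  51 8d 4c 4c 3d 06 11 a1  e6 ┃        ┃     
0  15 03 83 d6 be f6 c2 4e  3b ┃        ┃     
0  5d 0d 66 b7 b4 7e 7e 7e  7e ┃        ┃     
0  81 d8 ec 5d d0 b0 a7 2d  8c ┃        ┃     
0  f1 11 cb 1e 55 dd dd dd  c3 ┃        ┃     
0  72 e6 8e 27 13 a3 d2 8f  15 ┃        ┃     
0  e9 f5 ce 95 81 74 34 14  8b ┃        ┃     
0  f9 d2 2f dc 31 a3 a3 a3  a3 ┃        ┃     
━━━━━━━━━━━━━━━━━━━━━━━━━━━━━━━┛        ┃     
                   ┃━━━━━━━━━━━━━━━━━━━━┛     


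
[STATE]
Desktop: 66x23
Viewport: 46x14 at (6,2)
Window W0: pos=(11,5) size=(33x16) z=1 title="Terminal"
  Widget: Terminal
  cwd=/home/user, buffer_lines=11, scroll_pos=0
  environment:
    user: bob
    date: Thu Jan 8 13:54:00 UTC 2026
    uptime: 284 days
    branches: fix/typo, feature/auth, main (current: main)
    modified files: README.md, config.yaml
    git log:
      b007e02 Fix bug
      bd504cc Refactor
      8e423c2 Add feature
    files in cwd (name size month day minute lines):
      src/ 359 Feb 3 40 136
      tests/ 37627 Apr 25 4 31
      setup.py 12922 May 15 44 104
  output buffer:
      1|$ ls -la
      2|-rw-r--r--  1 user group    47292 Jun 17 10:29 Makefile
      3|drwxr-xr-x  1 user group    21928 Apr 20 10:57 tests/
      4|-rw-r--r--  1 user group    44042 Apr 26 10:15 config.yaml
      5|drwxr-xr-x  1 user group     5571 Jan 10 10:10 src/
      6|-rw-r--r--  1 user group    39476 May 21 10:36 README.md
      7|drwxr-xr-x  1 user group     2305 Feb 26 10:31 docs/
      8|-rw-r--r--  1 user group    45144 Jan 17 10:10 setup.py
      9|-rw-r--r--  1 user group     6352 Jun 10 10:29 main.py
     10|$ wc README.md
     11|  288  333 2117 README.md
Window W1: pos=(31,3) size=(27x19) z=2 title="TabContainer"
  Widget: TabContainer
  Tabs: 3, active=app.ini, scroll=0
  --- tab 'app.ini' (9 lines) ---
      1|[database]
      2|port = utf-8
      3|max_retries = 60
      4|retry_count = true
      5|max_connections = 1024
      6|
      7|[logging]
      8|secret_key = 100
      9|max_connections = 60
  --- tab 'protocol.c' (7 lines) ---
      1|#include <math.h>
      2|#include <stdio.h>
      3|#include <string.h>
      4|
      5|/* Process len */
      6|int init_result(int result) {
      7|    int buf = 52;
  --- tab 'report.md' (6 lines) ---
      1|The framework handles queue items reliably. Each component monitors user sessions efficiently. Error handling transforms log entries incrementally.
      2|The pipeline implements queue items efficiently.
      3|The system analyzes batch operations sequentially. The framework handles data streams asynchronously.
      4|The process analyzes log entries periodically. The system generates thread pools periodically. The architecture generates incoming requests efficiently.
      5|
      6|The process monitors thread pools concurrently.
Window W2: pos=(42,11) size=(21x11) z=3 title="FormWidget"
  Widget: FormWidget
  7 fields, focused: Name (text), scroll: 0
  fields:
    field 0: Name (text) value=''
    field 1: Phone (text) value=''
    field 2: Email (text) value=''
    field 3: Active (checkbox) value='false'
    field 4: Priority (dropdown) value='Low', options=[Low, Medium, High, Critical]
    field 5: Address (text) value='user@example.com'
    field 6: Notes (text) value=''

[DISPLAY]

                                              
                         ┏━━━━━━━━━━━━━━━━━━━━
                         ┃ TabContainer       
     ┏━━━━━━━━━━━━━━━━━━━┠────────────────────
     ┃ Terminal          ┃[app.ini]│ protocol.
     ┠───────────────────┃────────────────────
     ┃$ ls -la           ┃[database]          
     ┃-rw-r--r--  1 user ┃port = utf-8        
     ┃drwxr-xr-x  1 user ┃max_retries = 60    
     ┃-rw-r--r--  1 user ┃retry_coun┏━━━━━━━━━
     ┃drwxr-xr-x  1 user ┃max_connec┃ FormWidg
     ┃-rw-r--r--  1 user ┃          ┠─────────
     ┃drwxr-xr-x  1 user ┃[logging] ┃> Name:  
     ┃-rw-r--r--  1 user ┃secret_key┃  Phone: 


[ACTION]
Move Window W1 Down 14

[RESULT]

                                              
                                              
                         ┏━━━━━━━━━━━━━━━━━━━━
     ┏━━━━━━━━━━━━━━━━━━━┃ TabContainer       
     ┃ Terminal          ┠────────────────────
     ┠───────────────────┃[app.ini]│ protocol.
     ┃$ ls -la           ┃────────────────────
     ┃-rw-r--r--  1 user ┃[database]          
     ┃drwxr-xr-x  1 user ┃port = utf-8        
     ┃-rw-r--r--  1 user ┃max_retrie┏━━━━━━━━━
     ┃drwxr-xr-x  1 user ┃retry_coun┃ FormWidg
     ┃-rw-r--r--  1 user ┃max_connec┠─────────
     ┃drwxr-xr-x  1 user ┃          ┃> Name:  
     ┃-rw-r--r--  1 user ┃[logging] ┃  Phone: 


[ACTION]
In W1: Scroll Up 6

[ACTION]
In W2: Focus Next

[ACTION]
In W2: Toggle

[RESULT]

                                              
                                              
                         ┏━━━━━━━━━━━━━━━━━━━━
     ┏━━━━━━━━━━━━━━━━━━━┃ TabContainer       
     ┃ Terminal          ┠────────────────────
     ┠───────────────────┃[app.ini]│ protocol.
     ┃$ ls -la           ┃────────────────────
     ┃-rw-r--r--  1 user ┃[database]          
     ┃drwxr-xr-x  1 user ┃port = utf-8        
     ┃-rw-r--r--  1 user ┃max_retrie┏━━━━━━━━━
     ┃drwxr-xr-x  1 user ┃retry_coun┃ FormWidg
     ┃-rw-r--r--  1 user ┃max_connec┠─────────
     ┃drwxr-xr-x  1 user ┃          ┃  Name:  
     ┃-rw-r--r--  1 user ┃[logging] ┃> Phone: 


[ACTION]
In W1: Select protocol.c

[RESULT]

                                              
                                              
                         ┏━━━━━━━━━━━━━━━━━━━━
     ┏━━━━━━━━━━━━━━━━━━━┃ TabContainer       
     ┃ Terminal          ┠────────────────────
     ┠───────────────────┃ app.ini │[protocol.
     ┃$ ls -la           ┃────────────────────
     ┃-rw-r--r--  1 user ┃#include <math.h>   
     ┃drwxr-xr-x  1 user ┃#include <stdio.h>  
     ┃-rw-r--r--  1 user ┃#include <┏━━━━━━━━━
     ┃drwxr-xr-x  1 user ┃          ┃ FormWidg
     ┃-rw-r--r--  1 user ┃/* Process┠─────────
     ┃drwxr-xr-x  1 user ┃int init_r┃  Name:  
     ┃-rw-r--r--  1 user ┃    int bu┃> Phone: 


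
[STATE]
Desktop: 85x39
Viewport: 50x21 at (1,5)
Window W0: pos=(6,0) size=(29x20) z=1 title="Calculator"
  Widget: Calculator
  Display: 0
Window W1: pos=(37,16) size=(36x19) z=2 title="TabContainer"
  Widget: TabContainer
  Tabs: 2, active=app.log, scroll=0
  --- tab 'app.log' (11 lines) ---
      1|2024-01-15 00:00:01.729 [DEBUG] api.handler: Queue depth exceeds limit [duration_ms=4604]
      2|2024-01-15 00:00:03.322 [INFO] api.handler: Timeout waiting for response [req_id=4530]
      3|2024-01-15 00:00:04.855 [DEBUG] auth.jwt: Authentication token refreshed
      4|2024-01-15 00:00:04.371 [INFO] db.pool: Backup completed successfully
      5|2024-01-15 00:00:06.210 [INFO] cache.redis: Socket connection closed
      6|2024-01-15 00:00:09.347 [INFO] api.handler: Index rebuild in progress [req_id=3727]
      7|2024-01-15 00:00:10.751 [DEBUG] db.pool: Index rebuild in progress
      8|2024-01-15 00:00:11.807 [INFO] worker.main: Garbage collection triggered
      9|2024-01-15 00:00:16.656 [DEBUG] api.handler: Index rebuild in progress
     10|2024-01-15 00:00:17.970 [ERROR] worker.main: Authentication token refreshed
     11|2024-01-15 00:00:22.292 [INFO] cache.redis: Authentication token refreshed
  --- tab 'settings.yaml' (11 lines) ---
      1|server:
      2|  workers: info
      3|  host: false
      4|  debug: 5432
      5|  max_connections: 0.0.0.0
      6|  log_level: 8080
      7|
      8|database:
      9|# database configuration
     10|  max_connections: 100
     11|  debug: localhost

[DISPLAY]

     ┃│ 7 │ 8 │ 9 │ ÷ │          ┃                
     ┃├───┼───┼───┼───┤          ┃                
     ┃│ 4 │ 5 │ 6 │ × │          ┃                
     ┃├───┼───┼───┼───┤          ┃                
     ┃│ 1 │ 2 │ 3 │ - │          ┃                
     ┃├───┼───┼───┼───┤          ┃                
     ┃│ 0 │ . │ = │ + │          ┃                
     ┃├───┼───┼───┼───┤          ┃                
     ┃│ C │ MC│ MR│ M+│          ┃                
     ┃└───┴───┴───┴───┘          ┃                
     ┃                           ┃                
     ┃                           ┃  ┏━━━━━━━━━━━━━
     ┃                           ┃  ┃ TabContainer
     ┃                           ┃  ┠─────────────
     ┗━━━━━━━━━━━━━━━━━━━━━━━━━━━┛  ┃[app.log]│ se
                                    ┃─────────────
                                    ┃2024-01-15 00
                                    ┃2024-01-15 00
                                    ┃2024-01-15 00
                                    ┃2024-01-15 00
                                    ┃2024-01-15 00


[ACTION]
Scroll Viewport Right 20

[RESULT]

÷ │          ┃                                    
──┤          ┃                                    
× │          ┃                                    
──┤          ┃                                    
- │          ┃                                    
──┤          ┃                                    
+ │          ┃                                    
──┤          ┃                                    
M+│          ┃                                    
──┘          ┃                                    
             ┃                                    
             ┃  ┏━━━━━━━━━━━━━━━━━━━━━━━━━━━━━━━━━
             ┃  ┃ TabContainer                    
             ┃  ┠─────────────────────────────────
━━━━━━━━━━━━━┛  ┃[app.log]│ settings.yaml         
                ┃─────────────────────────────────
                ┃2024-01-15 00:00:01.729 [DEBUG] a
                ┃2024-01-15 00:00:03.322 [INFO] ap
                ┃2024-01-15 00:00:04.855 [DEBUG] a
                ┃2024-01-15 00:00:04.371 [INFO] db
                ┃2024-01-15 00:00:06.210 [INFO] ca


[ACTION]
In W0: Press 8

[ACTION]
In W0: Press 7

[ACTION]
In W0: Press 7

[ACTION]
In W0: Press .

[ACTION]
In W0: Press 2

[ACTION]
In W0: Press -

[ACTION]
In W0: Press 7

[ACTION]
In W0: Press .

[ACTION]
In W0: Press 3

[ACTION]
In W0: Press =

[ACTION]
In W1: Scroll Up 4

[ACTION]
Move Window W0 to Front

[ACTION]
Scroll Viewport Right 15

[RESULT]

                                                  
                                                  
                                                  
                                                  
                                                  
                                                  
                                                  
                                                  
                                                  
                                                  
                                                  
  ┏━━━━━━━━━━━━━━━━━━━━━━━━━━━━━━━━━━┓            
  ┃ TabContainer                     ┃            
  ┠──────────────────────────────────┨            
  ┃[app.log]│ settings.yaml          ┃            
  ┃──────────────────────────────────┃            
  ┃2024-01-15 00:00:01.729 [DEBUG] ap┃            
  ┃2024-01-15 00:00:03.322 [INFO] api┃            
  ┃2024-01-15 00:00:04.855 [DEBUG] au┃            
  ┃2024-01-15 00:00:04.371 [INFO] db.┃            
  ┃2024-01-15 00:00:06.210 [INFO] cac┃            
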